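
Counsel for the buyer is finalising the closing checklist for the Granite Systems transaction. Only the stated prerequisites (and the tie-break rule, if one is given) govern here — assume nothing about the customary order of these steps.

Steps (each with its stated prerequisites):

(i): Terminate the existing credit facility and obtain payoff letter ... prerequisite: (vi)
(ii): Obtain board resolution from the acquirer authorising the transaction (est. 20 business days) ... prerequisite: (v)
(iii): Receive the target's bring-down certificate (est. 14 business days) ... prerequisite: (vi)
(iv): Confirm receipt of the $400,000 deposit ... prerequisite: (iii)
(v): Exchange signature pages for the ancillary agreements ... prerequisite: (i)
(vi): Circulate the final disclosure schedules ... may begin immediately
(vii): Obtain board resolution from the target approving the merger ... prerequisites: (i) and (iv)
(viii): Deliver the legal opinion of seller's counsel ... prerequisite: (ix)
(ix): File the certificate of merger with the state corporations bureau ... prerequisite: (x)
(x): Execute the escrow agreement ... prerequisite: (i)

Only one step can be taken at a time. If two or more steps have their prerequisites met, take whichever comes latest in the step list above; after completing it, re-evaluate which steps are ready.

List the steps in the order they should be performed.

(vi) (iii) (iv) (i) (x) (ix) (viii) (vii) (v) (ii)

(vi) is the only step with nothing outstanding, so it goes first.
Ready: (iii) and (i). (iii) is listed later → (iii).
Ready: (iv) and (i). (iv) is listed later → (iv).
(i) needed (vi), now all done → (i).
Ready: (x), (vii) and (v). (x) is listed later → (x).
(ix) now also ready, so the ready set is {(ix), (vii), (v)}; (ix) is listed later → (ix).
Ready: (viii), (vii) and (v). (viii) is listed later → (viii).
Now (vii) and (v) have their prerequisites met. (vii) is listed later, so (vii) next.
(v) needed (i), now all done → (v).
(ii) needed (v), now all done → (ii).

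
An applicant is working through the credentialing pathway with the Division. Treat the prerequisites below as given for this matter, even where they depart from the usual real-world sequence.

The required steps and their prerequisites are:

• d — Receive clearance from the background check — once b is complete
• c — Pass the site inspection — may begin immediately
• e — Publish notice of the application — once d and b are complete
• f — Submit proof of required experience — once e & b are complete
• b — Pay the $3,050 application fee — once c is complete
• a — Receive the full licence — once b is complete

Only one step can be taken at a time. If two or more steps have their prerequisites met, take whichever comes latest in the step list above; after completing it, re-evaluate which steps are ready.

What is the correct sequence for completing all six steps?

c → b → a → d → e → f

c is the only step with nothing outstanding, so it goes first.
b is the only step now ready → b.
Now a and d have their prerequisites met. a is listed later, so a next.
That leaves d as the only ready step → d.
e needed b and d, now all done → e.
f needed b and e, now all done → f.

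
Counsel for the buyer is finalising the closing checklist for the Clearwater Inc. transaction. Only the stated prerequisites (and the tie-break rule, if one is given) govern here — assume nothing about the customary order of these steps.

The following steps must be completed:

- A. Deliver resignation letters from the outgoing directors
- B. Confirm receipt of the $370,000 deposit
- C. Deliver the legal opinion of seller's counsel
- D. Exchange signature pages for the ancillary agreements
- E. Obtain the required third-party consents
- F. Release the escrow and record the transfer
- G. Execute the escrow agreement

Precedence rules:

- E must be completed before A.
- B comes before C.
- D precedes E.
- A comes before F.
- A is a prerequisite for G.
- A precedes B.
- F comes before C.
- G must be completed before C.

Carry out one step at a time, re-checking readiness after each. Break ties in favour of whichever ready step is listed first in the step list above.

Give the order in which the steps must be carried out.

D is the only step with nothing outstanding, so it goes first.
Next only E has its prerequisites met → E.
A is the only step now ready → A.
Ready: B, F and G. B is listed earlier → B.
Now F and G have their prerequisites met. F is listed earlier, so F next.
Next only G has its prerequisites met → G.
Next only C has its prerequisites met → C.

D, E, A, B, F, G, C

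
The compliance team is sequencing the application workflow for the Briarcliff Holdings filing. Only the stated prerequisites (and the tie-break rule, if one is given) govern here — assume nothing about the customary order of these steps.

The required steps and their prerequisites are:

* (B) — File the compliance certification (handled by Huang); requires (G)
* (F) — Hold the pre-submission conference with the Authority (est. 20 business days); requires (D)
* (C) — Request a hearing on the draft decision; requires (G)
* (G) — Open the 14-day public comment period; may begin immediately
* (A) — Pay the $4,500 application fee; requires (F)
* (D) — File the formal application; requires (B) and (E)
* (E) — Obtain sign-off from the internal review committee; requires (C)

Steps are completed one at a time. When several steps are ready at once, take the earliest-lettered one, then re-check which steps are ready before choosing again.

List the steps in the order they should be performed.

(G) has no prerequisites → (G) first.
Ready: (B) and (C). (B) has the earlier label → (B).
(C) needed (G), now all done → (C).
(E) needed (C), now all done → (E).
(D) needed (B) and (E), now all done → (D).
(F) needed (D), now all done → (F).
(A) needed (F), now all done → (A).

(G), (B), (C), (E), (D), (F), (A)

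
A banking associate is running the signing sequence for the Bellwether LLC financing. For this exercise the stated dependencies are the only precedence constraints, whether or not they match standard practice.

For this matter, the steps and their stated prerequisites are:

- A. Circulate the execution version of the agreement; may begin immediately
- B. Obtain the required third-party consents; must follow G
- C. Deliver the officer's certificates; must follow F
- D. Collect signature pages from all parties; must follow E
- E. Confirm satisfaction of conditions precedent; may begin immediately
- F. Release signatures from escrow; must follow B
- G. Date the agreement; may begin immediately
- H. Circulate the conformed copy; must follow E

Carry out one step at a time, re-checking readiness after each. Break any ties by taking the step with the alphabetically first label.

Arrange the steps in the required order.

A E D G B F C H

Nothing is required for A, E and G. A has the earlier label → A first.
Now E and G have their prerequisites met. E has the earlier label, so E next.
D and H now also ready, so the ready set is {D, G, H}; D has the earlier label → D.
Now G and H have their prerequisites met. G has the earlier label, so G next.
Ready: B and H. B has the earlier label → B.
F and H are both available; F has the earlier label → F.
C now also ready, so the ready set is {C, H}; C has the earlier label → C.
H needed E, now all done → H.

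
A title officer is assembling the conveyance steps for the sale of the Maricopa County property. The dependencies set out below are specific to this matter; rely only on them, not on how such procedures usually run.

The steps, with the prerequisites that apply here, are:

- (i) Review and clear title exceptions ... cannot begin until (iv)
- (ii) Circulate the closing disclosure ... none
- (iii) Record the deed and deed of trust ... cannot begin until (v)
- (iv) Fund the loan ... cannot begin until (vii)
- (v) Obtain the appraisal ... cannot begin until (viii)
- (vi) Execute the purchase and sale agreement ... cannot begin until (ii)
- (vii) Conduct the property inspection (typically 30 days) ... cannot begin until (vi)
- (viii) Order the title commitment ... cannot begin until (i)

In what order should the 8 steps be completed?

(ii), (vi), (vii), (iv), (i), (viii), (v), (iii)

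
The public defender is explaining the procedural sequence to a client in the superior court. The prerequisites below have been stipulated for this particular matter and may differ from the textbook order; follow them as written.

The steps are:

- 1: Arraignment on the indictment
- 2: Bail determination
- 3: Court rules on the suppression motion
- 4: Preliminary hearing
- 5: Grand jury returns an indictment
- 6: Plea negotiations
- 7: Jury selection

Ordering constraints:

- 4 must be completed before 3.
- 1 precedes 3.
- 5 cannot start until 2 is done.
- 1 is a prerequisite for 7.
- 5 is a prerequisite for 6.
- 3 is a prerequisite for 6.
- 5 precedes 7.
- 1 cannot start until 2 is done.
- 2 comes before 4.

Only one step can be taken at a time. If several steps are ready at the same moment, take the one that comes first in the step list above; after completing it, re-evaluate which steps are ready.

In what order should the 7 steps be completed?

2, 1, 4, 3, 5, 6, 7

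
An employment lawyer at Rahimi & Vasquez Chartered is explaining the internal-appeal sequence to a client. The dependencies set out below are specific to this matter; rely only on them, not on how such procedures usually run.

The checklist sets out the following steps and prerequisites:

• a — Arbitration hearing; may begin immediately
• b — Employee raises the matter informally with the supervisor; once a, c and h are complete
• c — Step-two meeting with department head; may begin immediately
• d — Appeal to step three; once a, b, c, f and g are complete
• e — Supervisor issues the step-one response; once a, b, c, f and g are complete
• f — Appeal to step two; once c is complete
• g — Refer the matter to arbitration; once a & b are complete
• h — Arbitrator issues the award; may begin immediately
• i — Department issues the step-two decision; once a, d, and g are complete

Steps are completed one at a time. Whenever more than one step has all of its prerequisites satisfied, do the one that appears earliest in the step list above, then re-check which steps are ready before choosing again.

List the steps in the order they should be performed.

a c f h b g d e i

a, c and h have no prerequisites; a is listed earlier, so a is first.
Ready: c and h. c is listed earlier → c.
Ready: f and h. f is listed earlier → f.
h is the only step now ready → h.
b needed a, c and h, now all done → b.
g is the only step now ready → g.
d and e are both available; d is listed earlier → d.
Now e and i have their prerequisites met. e is listed earlier, so e next.
That leaves i as the only ready step → i.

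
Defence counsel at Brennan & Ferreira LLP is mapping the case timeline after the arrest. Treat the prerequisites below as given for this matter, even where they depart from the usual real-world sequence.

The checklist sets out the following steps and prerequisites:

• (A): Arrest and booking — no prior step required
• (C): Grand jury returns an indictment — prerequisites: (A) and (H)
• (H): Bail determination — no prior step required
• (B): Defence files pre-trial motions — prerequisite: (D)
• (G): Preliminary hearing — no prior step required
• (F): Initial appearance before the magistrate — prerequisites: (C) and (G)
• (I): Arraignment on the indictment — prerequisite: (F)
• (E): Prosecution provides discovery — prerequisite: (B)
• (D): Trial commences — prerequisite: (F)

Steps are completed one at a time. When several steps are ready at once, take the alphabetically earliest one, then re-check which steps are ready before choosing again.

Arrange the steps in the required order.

(A), (G), (H), (C), (F), (D), (B), (E), (I)

(A), (G) and (H) have no prerequisites; (A) has the earlier label, so (A) is first.
Now (G) and (H) have their prerequisites met. (G) has the earlier label, so (G) next.
That leaves (H) as the only ready step → (H).
Next only (C) has its prerequisites met → (C).
(F) needed (C) and (G), now all done → (F).
Now (D) and (I) have their prerequisites met. (D) has the earlier label, so (D) next.
(B) now also ready, so the ready set is {(B), (I)}; (B) has the earlier label → (B).
(E) and (I) are both available; (E) has the earlier label → (E).
Next only (I) has its prerequisites met → (I).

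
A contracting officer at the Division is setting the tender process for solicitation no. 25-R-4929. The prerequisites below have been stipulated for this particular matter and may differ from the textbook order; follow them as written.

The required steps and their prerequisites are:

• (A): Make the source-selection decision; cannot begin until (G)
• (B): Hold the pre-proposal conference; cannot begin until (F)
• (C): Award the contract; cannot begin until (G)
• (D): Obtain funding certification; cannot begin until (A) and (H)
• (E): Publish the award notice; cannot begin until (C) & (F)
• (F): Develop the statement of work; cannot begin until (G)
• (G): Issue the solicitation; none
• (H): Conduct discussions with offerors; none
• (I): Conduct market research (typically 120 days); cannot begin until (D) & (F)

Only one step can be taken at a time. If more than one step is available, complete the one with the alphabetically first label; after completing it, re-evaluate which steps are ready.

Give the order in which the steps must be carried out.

(G) (A) (C) (F) (B) (E) (H) (D) (I)

(G) and (H) have no prerequisites; (G) has the earlier label, so (G) is first.
Now (A), (C), (F) and (H) have their prerequisites met. (A) has the earlier label, so (A) next.
Now (C), (F) and (H) have their prerequisites met. (C) has the earlier label, so (C) next.
Ready: (F) and (H). (F) has the earlier label → (F).
(B) and (E) now also ready, so the ready set is {(B), (E), (H)}; (B) has the earlier label → (B).
(E) and (H) are both available; (E) has the earlier label → (E).
That leaves (H) as the only ready step → (H).
(D) needed (A) and (H), now all done → (D).
(I) needed (D) and (F), now all done → (I).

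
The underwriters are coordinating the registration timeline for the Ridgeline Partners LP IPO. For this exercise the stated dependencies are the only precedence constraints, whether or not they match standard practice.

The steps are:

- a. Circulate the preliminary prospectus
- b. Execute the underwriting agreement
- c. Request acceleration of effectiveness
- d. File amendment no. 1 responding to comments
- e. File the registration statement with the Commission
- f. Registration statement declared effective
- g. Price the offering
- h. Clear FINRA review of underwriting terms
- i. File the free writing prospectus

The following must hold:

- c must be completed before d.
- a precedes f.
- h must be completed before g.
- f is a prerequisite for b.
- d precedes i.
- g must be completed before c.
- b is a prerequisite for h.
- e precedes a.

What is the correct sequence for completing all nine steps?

e, a, f, b, h, g, c, d, i

e has no prerequisites → e first.
a is the only step now ready → a.
f needed a, now all done → f.
Next only b has its prerequisites met → b.
Next only h has its prerequisites met → h.
g needed h, now all done → g.
c needed g, now all done → c.
That leaves d as the only ready step → d.
i is the only step now ready → i.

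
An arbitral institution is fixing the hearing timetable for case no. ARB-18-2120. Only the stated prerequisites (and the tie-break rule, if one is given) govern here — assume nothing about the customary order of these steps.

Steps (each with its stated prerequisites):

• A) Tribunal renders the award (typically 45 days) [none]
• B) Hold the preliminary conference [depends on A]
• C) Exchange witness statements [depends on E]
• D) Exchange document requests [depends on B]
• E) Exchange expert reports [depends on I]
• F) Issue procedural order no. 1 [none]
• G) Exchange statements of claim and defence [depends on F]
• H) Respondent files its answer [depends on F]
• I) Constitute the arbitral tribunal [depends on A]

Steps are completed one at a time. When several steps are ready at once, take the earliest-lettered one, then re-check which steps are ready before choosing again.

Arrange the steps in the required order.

Nothing is required for A and F. A has the earlier label → A first.
B, F and I are all available; B has the earlier label → B.
Now D, F and I have their prerequisites met. D has the earlier label, so D next.
Now F and I have their prerequisites met. F has the earlier label, so F next.
G and H now also ready, so the ready set is {G, H, I}; G has the earlier label → G.
Ready: H and I. H has the earlier label → H.
Next only I has its prerequisites met → I.
E is the only step now ready → E.
C needed E, now all done → C.

A, B, D, F, G, H, I, E, C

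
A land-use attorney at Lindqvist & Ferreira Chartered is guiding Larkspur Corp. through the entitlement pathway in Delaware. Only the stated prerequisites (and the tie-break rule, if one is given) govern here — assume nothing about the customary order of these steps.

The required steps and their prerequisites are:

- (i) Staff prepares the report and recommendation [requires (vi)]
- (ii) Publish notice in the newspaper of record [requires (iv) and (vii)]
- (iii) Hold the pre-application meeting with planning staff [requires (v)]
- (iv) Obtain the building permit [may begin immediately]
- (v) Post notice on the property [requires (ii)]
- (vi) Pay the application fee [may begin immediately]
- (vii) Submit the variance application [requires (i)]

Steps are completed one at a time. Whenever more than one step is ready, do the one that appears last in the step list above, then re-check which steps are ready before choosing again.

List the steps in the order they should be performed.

(vi) and (iv) have no prerequisites; (vi) is listed later, so (vi) is first.
(i) now also ready, so the ready set is {(iv), (i)}; (iv) is listed later → (iv).
(i) needed (vi), now all done → (i).
Next only (vii) has its prerequisites met → (vii).
(ii) is the only step now ready → (ii).
Next only (v) has its prerequisites met → (v).
(iii) needed (v), now all done → (iii).

(vi), (iv), (i), (vii), (ii), (v), (iii)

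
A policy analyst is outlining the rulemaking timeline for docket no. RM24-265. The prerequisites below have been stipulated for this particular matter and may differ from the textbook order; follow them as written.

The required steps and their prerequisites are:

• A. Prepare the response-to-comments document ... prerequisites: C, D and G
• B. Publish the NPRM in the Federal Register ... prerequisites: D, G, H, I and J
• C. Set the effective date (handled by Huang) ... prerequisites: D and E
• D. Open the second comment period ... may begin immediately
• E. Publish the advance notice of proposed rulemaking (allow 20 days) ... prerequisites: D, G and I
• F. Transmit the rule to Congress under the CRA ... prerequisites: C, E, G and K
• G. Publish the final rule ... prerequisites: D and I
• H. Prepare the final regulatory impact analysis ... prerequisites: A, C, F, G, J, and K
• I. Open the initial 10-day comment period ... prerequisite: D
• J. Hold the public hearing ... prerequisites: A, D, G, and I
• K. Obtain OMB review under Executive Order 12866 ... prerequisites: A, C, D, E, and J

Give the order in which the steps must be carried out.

D, I, G, E, C, A, J, K, F, H, B

Only D has no prerequisites, so it is first.
Next only I has its prerequisites met → I.
G needed D and I, now all done → G.
E is the only step now ready → E.
Next only C has its prerequisites met → C.
A is the only step now ready → A.
J is the only step now ready → J.
K is the only step now ready → K.
Next only F has its prerequisites met → F.
H needed A, C, F, G, J and K, now all done → H.
B needed D, G, H, I and J, now all done → B.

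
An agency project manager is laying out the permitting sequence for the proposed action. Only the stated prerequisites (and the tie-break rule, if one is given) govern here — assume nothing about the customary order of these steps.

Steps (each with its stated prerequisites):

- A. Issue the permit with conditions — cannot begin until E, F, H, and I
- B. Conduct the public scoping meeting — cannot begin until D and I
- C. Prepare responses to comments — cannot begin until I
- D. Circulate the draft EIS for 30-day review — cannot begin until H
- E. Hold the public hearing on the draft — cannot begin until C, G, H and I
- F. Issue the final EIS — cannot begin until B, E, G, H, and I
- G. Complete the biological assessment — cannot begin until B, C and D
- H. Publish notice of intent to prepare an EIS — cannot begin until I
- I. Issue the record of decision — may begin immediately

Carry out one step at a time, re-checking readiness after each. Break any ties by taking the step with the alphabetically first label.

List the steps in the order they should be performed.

I → C → H → D → B → G → E → F → A

Only I has no prerequisites, so it is first.
Now C and H have their prerequisites met. C has the earlier label, so C next.
H needed I, now all done → H.
D is the only step now ready → D.
B needed D and I, now all done → B.
G is the only step now ready → G.
E needed C, G, H and I, now all done → E.
F needed B, E, G, H and I, now all done → F.
A needed E, F, H and I, now all done → A.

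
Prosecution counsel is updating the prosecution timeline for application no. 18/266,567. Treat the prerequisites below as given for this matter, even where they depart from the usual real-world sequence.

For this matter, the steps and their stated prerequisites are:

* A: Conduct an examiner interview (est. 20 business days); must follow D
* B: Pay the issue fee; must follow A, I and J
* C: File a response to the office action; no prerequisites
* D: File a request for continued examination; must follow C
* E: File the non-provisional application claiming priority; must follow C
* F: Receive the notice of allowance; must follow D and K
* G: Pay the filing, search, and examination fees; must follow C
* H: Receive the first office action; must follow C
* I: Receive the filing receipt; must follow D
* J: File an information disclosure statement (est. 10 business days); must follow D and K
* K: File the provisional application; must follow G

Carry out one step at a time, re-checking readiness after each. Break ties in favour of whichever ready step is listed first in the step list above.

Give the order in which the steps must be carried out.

C is the only step with nothing outstanding, so it goes first.
Ready: D, E, G and H. D is listed earlier → D.
A and I now also ready, so the ready set is {A, E, G, H, I}; A is listed earlier → A.
Ready: E, G, H and I. E is listed earlier → E.
Ready: G, H and I. G is listed earlier → G.
K now also ready, so the ready set is {H, I, K}; H is listed earlier → H.
I and K are both available; I is listed earlier → I.
Next only K has its prerequisites met → K.
Now F and J have their prerequisites met. F is listed earlier, so F next.
J is the only step now ready → J.
B needed A, I and J, now all done → B.

C → D → A → E → G → H → I → K → F → J → B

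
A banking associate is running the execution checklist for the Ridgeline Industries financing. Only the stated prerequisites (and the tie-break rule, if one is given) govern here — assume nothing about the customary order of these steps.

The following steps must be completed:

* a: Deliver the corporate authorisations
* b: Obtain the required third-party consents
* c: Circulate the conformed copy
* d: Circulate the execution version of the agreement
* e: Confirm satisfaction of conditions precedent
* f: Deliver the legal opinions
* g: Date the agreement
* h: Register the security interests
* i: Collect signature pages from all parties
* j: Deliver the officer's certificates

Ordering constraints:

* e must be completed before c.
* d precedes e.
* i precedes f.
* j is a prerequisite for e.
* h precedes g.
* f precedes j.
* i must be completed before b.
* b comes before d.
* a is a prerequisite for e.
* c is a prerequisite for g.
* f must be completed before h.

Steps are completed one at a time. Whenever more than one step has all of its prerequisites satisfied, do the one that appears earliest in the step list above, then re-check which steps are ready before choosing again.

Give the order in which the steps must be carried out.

a i b d f h j e c g

a and i have no prerequisites; a is listed earlier, so a is first.
Next only i has its prerequisites met → i.
Ready: b and f. b is listed earlier → b.
d now also ready, so the ready set is {d, f}; d is listed earlier → d.
That leaves f as the only ready step → f.
Now h and j have their prerequisites met. h is listed earlier, so h next.
j needed f, now all done → j.
That leaves e as the only ready step → e.
Next only c has its prerequisites met → c.
g needed c and h, now all done → g.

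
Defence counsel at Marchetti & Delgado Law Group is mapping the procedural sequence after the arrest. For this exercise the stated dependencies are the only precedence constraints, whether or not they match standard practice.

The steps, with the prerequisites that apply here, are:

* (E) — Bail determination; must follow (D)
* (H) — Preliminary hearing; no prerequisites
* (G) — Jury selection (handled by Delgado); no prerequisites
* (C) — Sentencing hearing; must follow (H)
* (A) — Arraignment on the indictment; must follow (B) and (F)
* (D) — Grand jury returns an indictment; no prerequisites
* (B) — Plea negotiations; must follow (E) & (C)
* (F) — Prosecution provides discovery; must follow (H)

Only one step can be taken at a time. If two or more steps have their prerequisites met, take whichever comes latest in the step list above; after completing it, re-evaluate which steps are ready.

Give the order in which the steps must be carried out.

Nothing is required for (D), (G) and (H). (D) is listed later → (D) first.
(E) now also ready, so the ready set is {(G), (H), (E)}; (G) is listed later → (G).
Ready: (H) and (E). (H) is listed later → (H).
(F) and (C) now also ready, so the ready set is {(F), (C), (E)}; (F) is listed later → (F).
Ready: (C) and (E). (C) is listed later → (C).
(E) needed (D), now all done → (E).
(B) is the only step now ready → (B).
(A) needed (F) and (B), now all done → (A).

(D) → (G) → (H) → (F) → (C) → (E) → (B) → (A)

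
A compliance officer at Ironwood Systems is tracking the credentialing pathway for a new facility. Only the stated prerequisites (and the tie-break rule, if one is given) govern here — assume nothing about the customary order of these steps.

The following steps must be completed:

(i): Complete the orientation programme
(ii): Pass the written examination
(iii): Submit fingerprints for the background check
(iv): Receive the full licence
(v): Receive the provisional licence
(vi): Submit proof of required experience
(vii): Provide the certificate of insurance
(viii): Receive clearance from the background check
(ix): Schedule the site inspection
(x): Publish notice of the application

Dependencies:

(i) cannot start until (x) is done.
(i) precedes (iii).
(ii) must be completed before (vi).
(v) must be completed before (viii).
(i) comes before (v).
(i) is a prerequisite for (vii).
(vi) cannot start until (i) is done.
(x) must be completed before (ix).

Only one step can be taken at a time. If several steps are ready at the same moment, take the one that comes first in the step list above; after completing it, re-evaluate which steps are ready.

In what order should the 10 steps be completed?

Nothing is required for (ii), (iv) and (x). (ii) is listed earlier → (ii) first.
Ready: (iv) and (x). (iv) is listed earlier → (iv).
(x) is the only step now ready → (x).
Now (i) and (ix) have their prerequisites met. (i) is listed earlier, so (i) next.
Ready: (iii), (v), (vi), (vii) and (ix). (iii) is listed earlier → (iii).
Now (v), (vi), (vii) and (ix) have their prerequisites met. (v) is listed earlier, so (v) next.
(viii) now also ready, so the ready set is {(vi), (vii), (viii), (ix)}; (vi) is listed earlier → (vi).
Now (vii), (viii) and (ix) have their prerequisites met. (vii) is listed earlier, so (vii) next.
Ready: (viii) and (ix). (viii) is listed earlier → (viii).
Next only (ix) has its prerequisites met → (ix).

(ii), (iv), (x), (i), (iii), (v), (vi), (vii), (viii), (ix)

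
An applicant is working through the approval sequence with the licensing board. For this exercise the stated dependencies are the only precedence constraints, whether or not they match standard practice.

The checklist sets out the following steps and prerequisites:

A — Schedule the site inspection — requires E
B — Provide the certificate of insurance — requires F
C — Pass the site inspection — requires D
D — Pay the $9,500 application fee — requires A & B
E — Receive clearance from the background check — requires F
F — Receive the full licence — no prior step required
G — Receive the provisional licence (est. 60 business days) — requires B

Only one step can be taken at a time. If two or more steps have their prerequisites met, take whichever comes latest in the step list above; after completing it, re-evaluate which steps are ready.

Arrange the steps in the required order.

F, E, B, G, A, D, C

Only F has no prerequisites, so it is first.
Now E and B have their prerequisites met. E is listed later, so E next.
A now also ready, so the ready set is {B, A}; B is listed later → B.
G and A are both available; G is listed later → G.
A needed E, now all done → A.
D is the only step now ready → D.
C needed D, now all done → C.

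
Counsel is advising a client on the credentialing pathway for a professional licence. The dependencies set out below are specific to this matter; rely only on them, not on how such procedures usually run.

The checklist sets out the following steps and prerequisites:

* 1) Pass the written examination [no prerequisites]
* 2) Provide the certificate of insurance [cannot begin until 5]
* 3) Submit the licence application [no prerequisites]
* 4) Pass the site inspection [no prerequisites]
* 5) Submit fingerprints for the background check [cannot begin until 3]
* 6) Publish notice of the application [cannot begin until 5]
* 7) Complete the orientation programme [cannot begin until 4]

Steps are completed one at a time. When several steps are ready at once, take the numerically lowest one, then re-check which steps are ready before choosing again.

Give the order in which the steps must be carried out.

1, 3 and 4 have no prerequisites; 1 has the earlier label, so 1 is first.
Now 3 and 4 have their prerequisites met. 3 has the earlier label, so 3 next.
Ready: 4 and 5. 4 has the earlier label → 4.
Ready: 5 and 7. 5 has the earlier label → 5.
2 and 6 now also ready, so the ready set is {2, 6, 7}; 2 has the earlier label → 2.
6 and 7 are both available; 6 has the earlier label → 6.
7 needed 4, now all done → 7.

1, 3, 4, 5, 2, 6, 7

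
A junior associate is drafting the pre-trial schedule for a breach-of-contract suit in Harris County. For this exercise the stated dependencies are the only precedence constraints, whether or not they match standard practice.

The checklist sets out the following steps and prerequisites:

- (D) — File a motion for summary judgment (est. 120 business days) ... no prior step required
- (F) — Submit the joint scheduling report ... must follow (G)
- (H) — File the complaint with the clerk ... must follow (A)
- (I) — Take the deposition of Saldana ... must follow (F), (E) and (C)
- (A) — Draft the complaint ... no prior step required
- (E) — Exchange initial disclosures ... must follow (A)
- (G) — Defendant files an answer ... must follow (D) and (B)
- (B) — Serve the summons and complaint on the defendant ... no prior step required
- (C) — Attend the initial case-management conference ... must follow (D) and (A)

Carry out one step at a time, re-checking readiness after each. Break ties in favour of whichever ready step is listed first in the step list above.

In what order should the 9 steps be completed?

(D) (A) (H) (E) (B) (G) (F) (C) (I)

(D), (A) and (B) have no prerequisites; (D) is listed earlier, so (D) is first.
Now (A) and (B) have their prerequisites met. (A) is listed earlier, so (A) next.
(H), (E) and (C) now also ready, so the ready set is {(H), (E), (B), (C)}; (H) is listed earlier → (H).
Now (E), (B) and (C) have their prerequisites met. (E) is listed earlier, so (E) next.
Now (B) and (C) have their prerequisites met. (B) is listed earlier, so (B) next.
(G) now also ready, so the ready set is {(G), (C)}; (G) is listed earlier → (G).
(F) now also ready, so the ready set is {(F), (C)}; (F) is listed earlier → (F).
(C) needed (D) and (A), now all done → (C).
Next only (I) has its prerequisites met → (I).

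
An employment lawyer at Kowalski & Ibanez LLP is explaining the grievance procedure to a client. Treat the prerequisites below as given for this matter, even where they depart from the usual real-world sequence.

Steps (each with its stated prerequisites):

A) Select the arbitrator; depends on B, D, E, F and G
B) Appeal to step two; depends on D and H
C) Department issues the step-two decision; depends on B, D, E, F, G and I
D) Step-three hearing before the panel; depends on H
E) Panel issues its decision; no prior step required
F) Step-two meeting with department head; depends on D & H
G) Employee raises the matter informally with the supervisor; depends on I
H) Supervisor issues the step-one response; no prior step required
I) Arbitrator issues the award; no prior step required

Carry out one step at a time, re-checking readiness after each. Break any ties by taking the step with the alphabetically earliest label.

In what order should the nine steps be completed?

E H D B F I G A C

Nothing is required for E, H and I. E has the earlier label → E first.
H and I are both available; H has the earlier label → H.
Ready: D and I. D has the earlier label → D.
Now B, F and I have their prerequisites met. B has the earlier label, so B next.
F and I are both available; F has the earlier label → F.
I is the only step now ready → I.
G needed I, now all done → G.
Ready: A and C. A has the earlier label → A.
That leaves C as the only ready step → C.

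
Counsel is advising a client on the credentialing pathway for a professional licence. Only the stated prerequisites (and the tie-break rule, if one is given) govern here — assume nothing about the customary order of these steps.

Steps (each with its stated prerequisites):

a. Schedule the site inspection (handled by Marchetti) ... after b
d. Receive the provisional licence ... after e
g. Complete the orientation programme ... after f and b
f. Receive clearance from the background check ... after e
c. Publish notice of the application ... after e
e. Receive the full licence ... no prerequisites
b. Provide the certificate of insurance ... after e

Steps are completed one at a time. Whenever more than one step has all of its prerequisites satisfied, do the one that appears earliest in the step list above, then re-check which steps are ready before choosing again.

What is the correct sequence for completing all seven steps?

e → d → f → c → b → a → g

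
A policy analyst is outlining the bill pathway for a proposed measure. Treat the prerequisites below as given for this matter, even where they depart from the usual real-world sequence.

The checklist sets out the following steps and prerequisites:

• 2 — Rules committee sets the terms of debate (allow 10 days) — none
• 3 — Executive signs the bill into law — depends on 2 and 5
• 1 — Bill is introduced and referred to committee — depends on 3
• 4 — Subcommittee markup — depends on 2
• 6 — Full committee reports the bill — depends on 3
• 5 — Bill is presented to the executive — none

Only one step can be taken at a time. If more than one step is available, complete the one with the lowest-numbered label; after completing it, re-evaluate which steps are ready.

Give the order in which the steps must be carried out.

2 4 5 3 1 6

2 and 5 have no prerequisites; 2 has the earlier label, so 2 is first.
4 now also ready, so the ready set is {4, 5}; 4 has the earlier label → 4.
That leaves 5 as the only ready step → 5.
3 needed 2 and 5, now all done → 3.
1 and 6 are both available; 1 has the earlier label → 1.
6 is the only step now ready → 6.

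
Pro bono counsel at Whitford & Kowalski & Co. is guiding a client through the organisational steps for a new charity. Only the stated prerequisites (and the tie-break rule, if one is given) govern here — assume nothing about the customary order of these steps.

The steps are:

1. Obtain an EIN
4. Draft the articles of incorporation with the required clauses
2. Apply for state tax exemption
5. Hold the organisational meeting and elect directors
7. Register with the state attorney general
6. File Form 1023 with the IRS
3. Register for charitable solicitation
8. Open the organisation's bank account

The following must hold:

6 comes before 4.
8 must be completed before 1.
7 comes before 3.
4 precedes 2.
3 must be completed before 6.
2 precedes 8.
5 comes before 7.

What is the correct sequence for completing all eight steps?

5, 7, 3, 6, 4, 2, 8, 1

5 is the only step with nothing outstanding, so it goes first.
7 needed 5, now all done → 7.
Next only 3 has its prerequisites met → 3.
6 needed 3, now all done → 6.
4 is the only step now ready → 4.
That leaves 2 as the only ready step → 2.
8 needed 2, now all done → 8.
Next only 1 has its prerequisites met → 1.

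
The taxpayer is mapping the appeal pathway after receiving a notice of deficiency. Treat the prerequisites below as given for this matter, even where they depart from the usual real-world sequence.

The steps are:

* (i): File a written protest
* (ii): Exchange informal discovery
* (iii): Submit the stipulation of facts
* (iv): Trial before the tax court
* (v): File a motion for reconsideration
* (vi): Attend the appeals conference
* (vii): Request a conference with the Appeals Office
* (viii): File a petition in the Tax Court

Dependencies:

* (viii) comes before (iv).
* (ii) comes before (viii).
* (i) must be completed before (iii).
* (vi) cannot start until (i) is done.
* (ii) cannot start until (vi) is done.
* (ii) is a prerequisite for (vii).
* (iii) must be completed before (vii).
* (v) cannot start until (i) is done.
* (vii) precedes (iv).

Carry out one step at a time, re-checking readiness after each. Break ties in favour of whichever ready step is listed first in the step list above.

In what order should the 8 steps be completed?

(i), (iii), (v), (vi), (ii), (vii), (viii), (iv)

(i) has no prerequisites → (i) first.
Now (iii), (v) and (vi) have their prerequisites met. (iii) is listed earlier, so (iii) next.
Ready: (v) and (vi). (v) is listed earlier → (v).
(vi) is the only step now ready → (vi).
(ii) needed (vi), now all done → (ii).
Ready: (vii) and (viii). (vii) is listed earlier → (vii).
That leaves (viii) as the only ready step → (viii).
Next only (iv) has its prerequisites met → (iv).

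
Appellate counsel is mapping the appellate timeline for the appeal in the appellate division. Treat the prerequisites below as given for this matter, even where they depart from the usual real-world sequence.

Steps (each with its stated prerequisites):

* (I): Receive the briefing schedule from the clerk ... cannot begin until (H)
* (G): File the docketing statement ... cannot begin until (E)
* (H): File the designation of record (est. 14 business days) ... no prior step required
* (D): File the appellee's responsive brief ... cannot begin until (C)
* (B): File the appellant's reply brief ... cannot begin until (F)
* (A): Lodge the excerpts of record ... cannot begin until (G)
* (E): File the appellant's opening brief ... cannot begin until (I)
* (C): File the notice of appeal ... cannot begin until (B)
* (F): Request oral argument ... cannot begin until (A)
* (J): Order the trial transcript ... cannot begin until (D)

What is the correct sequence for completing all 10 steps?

(H) has no prerequisites → (H) first.
(I) needed (H), now all done → (I).
(E) needed (I), now all done → (E).
(G) is the only step now ready → (G).
That leaves (A) as the only ready step → (A).
(F) needed (A), now all done → (F).
(B) needed (F), now all done → (B).
(C) needed (B), now all done → (C).
(D) is the only step now ready → (D).
That leaves (J) as the only ready step → (J).

(H) → (I) → (E) → (G) → (A) → (F) → (B) → (C) → (D) → (J)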